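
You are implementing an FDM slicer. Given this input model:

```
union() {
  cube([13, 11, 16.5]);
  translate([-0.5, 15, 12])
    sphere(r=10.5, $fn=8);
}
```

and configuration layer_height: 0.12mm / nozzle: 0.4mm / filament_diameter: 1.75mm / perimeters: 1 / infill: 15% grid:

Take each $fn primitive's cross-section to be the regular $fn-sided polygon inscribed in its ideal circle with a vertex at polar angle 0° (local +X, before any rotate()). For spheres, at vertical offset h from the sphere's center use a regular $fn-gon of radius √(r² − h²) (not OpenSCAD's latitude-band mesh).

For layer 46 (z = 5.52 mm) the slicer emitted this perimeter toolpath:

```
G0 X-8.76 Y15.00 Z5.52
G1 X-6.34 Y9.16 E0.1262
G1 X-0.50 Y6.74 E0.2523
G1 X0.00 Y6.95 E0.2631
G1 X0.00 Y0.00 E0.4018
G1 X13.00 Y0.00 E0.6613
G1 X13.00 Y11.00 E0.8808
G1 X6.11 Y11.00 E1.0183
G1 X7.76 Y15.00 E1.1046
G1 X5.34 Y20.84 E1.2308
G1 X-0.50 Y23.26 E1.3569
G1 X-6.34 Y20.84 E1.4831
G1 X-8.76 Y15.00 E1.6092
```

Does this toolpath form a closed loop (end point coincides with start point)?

Start point (G0): (-8.76, 15.00). End point (last G1): the path returns to the start — closed.

yes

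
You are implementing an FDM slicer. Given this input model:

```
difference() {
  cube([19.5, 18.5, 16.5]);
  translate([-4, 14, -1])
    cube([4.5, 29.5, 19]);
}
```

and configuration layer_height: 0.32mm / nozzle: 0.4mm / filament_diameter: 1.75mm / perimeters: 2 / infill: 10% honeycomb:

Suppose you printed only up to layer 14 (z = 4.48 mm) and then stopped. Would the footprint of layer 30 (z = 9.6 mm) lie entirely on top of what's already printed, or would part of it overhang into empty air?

entirely on top

Compare the two slices. At z = 4.48: the cube is present — its section is the full 19.5×18.5 rectangle (area 360.75 mm²); the 4.5×29.5 cube at (-4, 14) contributes its full rectangle (area 132.75 mm²); After the difference (first − rest): starting from the 19.5×18.5 cube (360.75 mm²), the 4.5×29.5 cube at (-4, 14) partially overlaps it — only the 2.25 mm² overlap (of its 132.75 mm²) is removed, clipping the outline — area = 358.50 mm². At z = 9.6: the 19.5×18.5 cube contributes its full rectangle (area 360.75 mm²); the cube at (-4, 14) is present — its section is the full 4.5×29.5 rectangle (area 132.75 mm²); After the difference (first − rest): starting from the 19.5×18.5 cube (360.75 mm²), the 4.5×29.5 cube at (-4, 14) partially overlaps it — only the 2.25 mm² overlap (of its 132.75 mm²) is removed, clipping the outline — area = 358.50 mm². Checking containment: the cross-section at z = 9.6 is a subset of the cross-section at z = 4.48.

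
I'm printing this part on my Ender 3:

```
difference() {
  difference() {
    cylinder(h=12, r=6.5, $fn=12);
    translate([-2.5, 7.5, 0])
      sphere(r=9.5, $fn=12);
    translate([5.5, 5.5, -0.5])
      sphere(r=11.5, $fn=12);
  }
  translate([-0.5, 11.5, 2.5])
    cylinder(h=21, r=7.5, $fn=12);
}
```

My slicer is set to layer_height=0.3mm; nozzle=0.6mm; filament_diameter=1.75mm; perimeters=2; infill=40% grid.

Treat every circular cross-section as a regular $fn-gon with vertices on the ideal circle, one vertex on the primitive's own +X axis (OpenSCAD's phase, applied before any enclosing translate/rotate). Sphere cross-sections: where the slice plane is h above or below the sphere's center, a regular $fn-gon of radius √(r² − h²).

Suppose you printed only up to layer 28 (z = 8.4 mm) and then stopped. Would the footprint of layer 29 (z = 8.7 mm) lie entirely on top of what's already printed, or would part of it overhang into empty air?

Compare the two slices. At z = 8.4: the r=6.5 cylinder gives a regular 12-gon of circumradius 6.5 (constant along its height) (area = (12/2)·6.500²·sin(360°/12) = 126.75 mm²); the sphere at (-2.5, 7.5): section is a regular 12-gon, circumradius = √(r²−h²) = √(9.5²−8.4²) = 4.437 (area = (12/2)·4.437²·sin(360°/12) = 59.07 mm²); the r=11.5 sphere at (5.5, 5.5) contributes a regular 12-gon of circumradius √(11.5²−8.9²) = 7.283 (area = (12/2)·7.283²·sin(360°/12) = 159.12 mm²); After the difference (first − rest): starting from the r=6.5 cylinder (126.75 mm²), the r=9.5 sphere at (-2.5, 7.5) partially overlaps it — only the 13.37 mm² overlap (of its 59.07 mm²) is removed, clipping the outline; the r=11.5 sphere at (5.5, 5.5) partially overlaps it — only the 37.23 mm² overlap (of its 159.12 mm²) is removed, clipping the outline — area = 76.15 mm²; the r=7.5 cylinder at (-0.5, 11.5) contributes a regular 12-gon of circumradius 7.5 (area = (12/2)·7.500²·sin(360°/12) = 168.75 mm²); After the difference (first − rest): starting from that combined region (76.15 mm²), the r=7.5 cylinder at (-0.5, 11.5) misses the remaining region (no effect) — area = 76.15 mm². At z = 8.7: the cylinder: section is a regular 12-gon, circumradius r=6.5 (area = (12/2)·6.500²·sin(360°/12) = 126.75 mm²); the r=9.5 sphere at (-2.5, 7.5) slices to a regular 12-gon of circumradius 3.816 (√(r²−h²) with h=8.7 from center) (area = (12/2)·3.816²·sin(360°/12) = 43.68 mm²); the r=11.5 sphere at (5.5, 5.5) slices to a regular 12-gon of circumradius 6.900 (√(r²−h²) with h=9.2 from center) (area = (12/2)·6.900²·sin(360°/12) = 142.83 mm²); Taking the first minus the rest: starting from the r=6.5 cylinder (126.75 mm²), the r=9.5 sphere at (-2.5, 7.5) partially overlaps it — only the 8.91 mm² overlap (of its 43.68 mm²) is removed, clipping the outline; the r=11.5 sphere at (5.5, 5.5) partially overlaps it — only the 35.75 mm² overlap (of its 142.83 mm²) is removed, clipping the outline — area = 82.09 mm²; the r=7.5 cylinder at (-0.5, 11.5) gives a regular 12-gon of circumradius 7.5 (constant along its height) (area = (12/2)·7.500²·sin(360°/12) = 168.75 mm²); Subtracting the remaining from the first: starting from that combined region (82.09 mm²), the r=7.5 cylinder at (-0.5, 11.5) misses the remaining region (no effect) — area = 82.09 mm². Checking containment: at z = 8.7 the cross-section extends beyond the z = 8.4 cross-section by about 5.94 mm².

part overhangs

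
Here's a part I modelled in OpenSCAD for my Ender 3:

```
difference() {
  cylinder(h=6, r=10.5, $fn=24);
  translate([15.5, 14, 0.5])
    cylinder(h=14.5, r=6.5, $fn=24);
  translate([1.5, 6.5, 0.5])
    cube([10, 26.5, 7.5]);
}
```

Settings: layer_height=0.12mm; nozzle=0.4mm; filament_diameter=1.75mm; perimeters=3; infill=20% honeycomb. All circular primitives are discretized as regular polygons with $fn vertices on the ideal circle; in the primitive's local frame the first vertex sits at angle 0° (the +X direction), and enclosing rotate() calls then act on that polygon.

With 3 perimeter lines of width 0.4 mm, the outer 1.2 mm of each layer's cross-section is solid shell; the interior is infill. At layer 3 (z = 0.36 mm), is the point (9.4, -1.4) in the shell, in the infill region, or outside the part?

At z = 0.36 mm: the r=10.5 cylinder gives a regular 24-gon of circumradius 10.5 (constant along its height); the cylinder at (15.5, 14) is not intersected at this z (z outside [0.5, 15]); the cube at (1.5, 6.5) is absent (z outside [0.5, 8]); Subtracting the remaining from the first: none of the subtracted shapes is present at this height, so the r=10.5 cylinder is unchanged — 1 connected region. Overall, the cross-section is a single solid region. The nearest boundary edge runs (10.14, -2.72)→(10.50, 0.00); distance from the point to it = 0.91 mm. The point is inside the cross-section, 0.91 mm from the nearest boundary — within the 1.2 mm shell band (3 × 0.4).

shell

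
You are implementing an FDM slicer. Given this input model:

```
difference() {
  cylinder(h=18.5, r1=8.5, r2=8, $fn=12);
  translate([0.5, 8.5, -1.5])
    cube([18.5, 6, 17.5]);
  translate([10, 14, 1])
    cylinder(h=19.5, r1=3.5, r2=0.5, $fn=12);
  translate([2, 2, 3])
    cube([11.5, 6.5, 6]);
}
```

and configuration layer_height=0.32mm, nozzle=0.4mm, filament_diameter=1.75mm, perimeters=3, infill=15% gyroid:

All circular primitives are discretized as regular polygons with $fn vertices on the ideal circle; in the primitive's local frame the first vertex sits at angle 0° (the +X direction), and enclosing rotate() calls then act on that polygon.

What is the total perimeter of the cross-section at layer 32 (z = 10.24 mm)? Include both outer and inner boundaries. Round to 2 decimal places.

51.08 mm

At z = 10.24 mm: the cone contributes a regular 12-gon of circumradius 8.223 (interpolated between r1=8.5 and r2=8 at t=0.554) (perimeter = 2·12·8.223·sin(180°/12) = 51.08 mm); the cube at (0.5, 8.5) (footprint 18.5×6) is included at this height (perimeter 49.00 mm); the cone at (10, 14) (r1=3.5→r2=0.5) has section circumradius 2.078 here — a regular 12-gon (perimeter = 2·12·2.078·sin(180°/12) = 12.91 mm); the cube at (2, 2) is not intersected at this z (z outside [3, 9]); Taking the first minus the rest: starting from the cone, the 18.5×6 cube at (0.5, 8.5) misses the remaining region (no effect); the cone at (10, 14) misses the remaining region (no effect) — boundary = 51.08 mm. Overall, the cross-section is a single solid region. Total boundary length (outer) = 51.08 mm.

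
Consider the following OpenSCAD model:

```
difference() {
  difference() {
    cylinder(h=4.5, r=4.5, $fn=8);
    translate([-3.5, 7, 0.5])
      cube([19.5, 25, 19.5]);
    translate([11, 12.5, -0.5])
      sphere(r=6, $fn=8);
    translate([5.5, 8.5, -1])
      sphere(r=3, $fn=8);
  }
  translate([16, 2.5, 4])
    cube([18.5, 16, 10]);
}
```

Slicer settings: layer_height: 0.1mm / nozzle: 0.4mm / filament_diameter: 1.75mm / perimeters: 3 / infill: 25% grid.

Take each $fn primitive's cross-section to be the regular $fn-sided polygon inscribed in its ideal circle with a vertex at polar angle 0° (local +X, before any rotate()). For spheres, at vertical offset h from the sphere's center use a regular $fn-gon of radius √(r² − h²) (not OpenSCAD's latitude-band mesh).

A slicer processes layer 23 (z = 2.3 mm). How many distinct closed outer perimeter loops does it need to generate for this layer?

At z = 2.3 mm: the cylinder: section is a regular 8-gon, circumradius r=4.5; the cube at (-3.5, 7) is present — its section is the full 19.5×25 rectangle; the sphere at (11, 12.5): section is a regular 8-gon, circumradius = √(r²−h²) = √(6²−2.8²) = 5.307; the sphere at (5.5, 8.5) is not intersected at this z (|z−center|=3.300 > r=3); Subtracting the remaining from the first: starting from the r=4.5 cylinder, the 19.5×25 cube at (-3.5, 7) misses the remaining region (no effect); the r=6 sphere at (11, 12.5) misses the remaining region (no effect) — 1 connected region; the cube at (16, 2.5) is absent (z outside [4, 14]); After the difference (first − rest): none of the subtracted shapes is present at this height, so that combined region is unchanged — 1 connected region. The result has 1 disconnected region.

1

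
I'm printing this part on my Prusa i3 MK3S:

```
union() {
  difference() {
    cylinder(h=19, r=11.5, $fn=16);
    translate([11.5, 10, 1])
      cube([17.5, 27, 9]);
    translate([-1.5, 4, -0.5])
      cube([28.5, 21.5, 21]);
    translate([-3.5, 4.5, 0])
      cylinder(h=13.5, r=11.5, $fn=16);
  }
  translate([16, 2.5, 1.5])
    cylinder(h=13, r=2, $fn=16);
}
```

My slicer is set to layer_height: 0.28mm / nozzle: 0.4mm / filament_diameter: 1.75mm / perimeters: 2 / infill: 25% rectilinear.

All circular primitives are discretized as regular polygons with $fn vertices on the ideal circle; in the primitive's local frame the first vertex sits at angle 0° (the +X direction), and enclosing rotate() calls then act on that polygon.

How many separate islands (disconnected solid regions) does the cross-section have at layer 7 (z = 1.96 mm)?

2

At z = 1.96 mm: the cylinder: section is a regular 16-gon, circumradius r=11.5; the cube at (11.5, 10) (footprint 17.5×27) is included at this height; the 28.5×21.5 cube at (-1.5, 4) contributes its full rectangle; the cylinder at (-3.5, 4.5): section is a regular 16-gon, circumradius r=11.5; After the difference (first − rest): starting from the r=11.5 cylinder, the 17.5×27 cube at (11.5, 10) misses the remaining region (no effect); the 28.5×21.5 cube at (-1.5, 4) partially overlaps it — only the 67.84 mm² overlap (of its 612.75 mm²) is removed, clipping the outline; the r=11.5 cylinder at (-3.5, 4.5) partially overlaps it — only the 216.70 mm² overlap (of its 404.88 mm²) is removed, clipping the outline — 1 connected region; the r=2 cylinder at (16, 2.5) contributes a regular 16-gon of circumradius 2; Taking the union: the 2 present regions are separate (no shared area or edge), so areas and boundary lengths simply add and each stays a separate island — 2 connected regions. Overall, the cross-section has 2 separate islands. Island count = 2.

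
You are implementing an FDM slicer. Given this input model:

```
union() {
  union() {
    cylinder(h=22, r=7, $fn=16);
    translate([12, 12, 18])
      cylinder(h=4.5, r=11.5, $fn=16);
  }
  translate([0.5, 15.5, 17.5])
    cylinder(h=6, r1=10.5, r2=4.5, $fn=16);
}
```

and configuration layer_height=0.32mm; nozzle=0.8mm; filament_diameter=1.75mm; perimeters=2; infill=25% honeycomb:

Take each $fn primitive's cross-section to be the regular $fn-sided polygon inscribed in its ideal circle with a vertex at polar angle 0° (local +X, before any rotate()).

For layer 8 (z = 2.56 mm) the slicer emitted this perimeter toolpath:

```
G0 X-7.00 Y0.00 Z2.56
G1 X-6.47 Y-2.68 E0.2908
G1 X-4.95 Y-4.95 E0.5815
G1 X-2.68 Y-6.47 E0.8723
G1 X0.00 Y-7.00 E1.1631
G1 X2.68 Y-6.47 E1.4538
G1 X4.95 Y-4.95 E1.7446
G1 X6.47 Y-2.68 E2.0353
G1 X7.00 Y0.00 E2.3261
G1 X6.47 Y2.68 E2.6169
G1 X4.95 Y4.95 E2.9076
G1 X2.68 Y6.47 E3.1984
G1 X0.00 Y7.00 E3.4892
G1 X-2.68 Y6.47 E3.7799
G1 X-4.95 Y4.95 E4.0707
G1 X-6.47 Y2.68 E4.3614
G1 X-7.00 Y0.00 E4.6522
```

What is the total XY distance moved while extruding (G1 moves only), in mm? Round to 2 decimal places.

43.71 mm

Sum the Euclidean lengths of each G1 segment: total = 43.71 mm.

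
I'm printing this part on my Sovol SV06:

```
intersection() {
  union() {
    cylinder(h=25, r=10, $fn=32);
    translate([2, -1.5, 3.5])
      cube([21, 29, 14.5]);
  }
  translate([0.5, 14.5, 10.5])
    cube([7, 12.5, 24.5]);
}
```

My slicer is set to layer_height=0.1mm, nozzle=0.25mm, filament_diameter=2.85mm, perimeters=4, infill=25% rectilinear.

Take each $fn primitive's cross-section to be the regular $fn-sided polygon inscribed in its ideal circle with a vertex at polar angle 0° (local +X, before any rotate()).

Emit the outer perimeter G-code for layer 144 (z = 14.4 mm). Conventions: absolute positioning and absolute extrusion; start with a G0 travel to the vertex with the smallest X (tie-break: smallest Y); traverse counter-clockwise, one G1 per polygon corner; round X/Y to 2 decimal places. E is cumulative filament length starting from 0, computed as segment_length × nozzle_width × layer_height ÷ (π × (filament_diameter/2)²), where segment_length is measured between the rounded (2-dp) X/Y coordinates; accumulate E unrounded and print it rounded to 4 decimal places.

G0 X2.00 Y14.50 Z14.40
G1 X7.50 Y14.50 E0.0216
G1 X7.50 Y27.00 E0.0705
G1 X2.00 Y27.00 E0.0921
G1 X2.00 Y14.50 E0.1411

At z = 14.4 mm: the r=10 cylinder contributes a regular 32-gon of circumradius 10; the 21×29 cube at (2, -1.5) contributes its full rectangle; Merging all regions: the regions partially overlap (shared area 70.12 mm²), so overlapping operands fuse into one piece — 1 connected region; the 7×12.5 cube at (0.5, 14.5) contributes its full rectangle; After intersecting: the 7×12.5 cube at (0.5, 14.5) partially overlaps the result so far; clipping to the common part keeps 68.75 mm² — 1 connected region. The outline is a single polygon with 4 vertices. Extrusion per mm of travel: 0.25 × 0.1 / (π × 1.425²) = 0.003919. Accumulating E over each segment gives final E = 0.1411.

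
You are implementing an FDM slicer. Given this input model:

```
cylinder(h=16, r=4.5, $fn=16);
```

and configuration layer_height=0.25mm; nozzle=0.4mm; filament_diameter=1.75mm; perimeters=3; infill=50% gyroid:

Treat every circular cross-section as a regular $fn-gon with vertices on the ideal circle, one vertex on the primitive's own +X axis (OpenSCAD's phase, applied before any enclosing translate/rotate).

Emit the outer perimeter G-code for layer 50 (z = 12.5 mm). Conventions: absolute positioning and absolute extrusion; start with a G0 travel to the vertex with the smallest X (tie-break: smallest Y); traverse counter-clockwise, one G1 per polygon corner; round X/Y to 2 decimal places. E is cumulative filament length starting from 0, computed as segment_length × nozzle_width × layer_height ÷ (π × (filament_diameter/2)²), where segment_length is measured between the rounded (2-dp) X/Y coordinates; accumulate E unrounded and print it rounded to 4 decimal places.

At z = 12.5 mm: the r=4.5 cylinder gives a regular 16-gon of circumradius 4.5 (constant along its height). The outline is a single polygon with 16 vertices. Extrusion per mm of travel: 0.4 × 0.25 / (π × 0.875²) = 0.041575. Accumulating E over each segment gives final E = 1.1680.

G0 X-4.50 Y0.00 Z12.50
G1 X-4.16 Y-1.72 E0.0729
G1 X-3.18 Y-3.18 E0.1460
G1 X-1.72 Y-4.16 E0.2191
G1 X0.00 Y-4.50 E0.2920
G1 X1.72 Y-4.16 E0.3649
G1 X3.18 Y-3.18 E0.4380
G1 X4.16 Y-1.72 E0.5111
G1 X4.50 Y0.00 E0.5840
G1 X4.16 Y1.72 E0.6569
G1 X3.18 Y3.18 E0.7300
G1 X1.72 Y4.16 E0.8031
G1 X0.00 Y4.50 E0.8760
G1 X-1.72 Y4.16 E0.9489
G1 X-3.18 Y3.18 E1.0220
G1 X-4.16 Y1.72 E1.0951
G1 X-4.50 Y0.00 E1.1680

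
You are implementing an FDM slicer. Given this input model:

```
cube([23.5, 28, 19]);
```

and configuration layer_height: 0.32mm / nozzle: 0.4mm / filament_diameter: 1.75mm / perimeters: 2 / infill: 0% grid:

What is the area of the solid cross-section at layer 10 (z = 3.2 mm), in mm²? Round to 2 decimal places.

At z = 3.2 mm: the cube is present — its section is the full 23.5×28 rectangle (area 658.00 mm²). Overall, the cross-section is a single solid region. Net area = 658.00 mm².

658.00 mm²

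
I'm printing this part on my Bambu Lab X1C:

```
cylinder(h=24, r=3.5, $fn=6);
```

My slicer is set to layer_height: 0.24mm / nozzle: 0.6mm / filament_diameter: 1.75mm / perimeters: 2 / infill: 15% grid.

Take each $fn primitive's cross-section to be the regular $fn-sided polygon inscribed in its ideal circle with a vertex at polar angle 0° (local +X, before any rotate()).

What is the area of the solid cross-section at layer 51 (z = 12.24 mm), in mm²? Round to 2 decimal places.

31.83 mm²

At z = 12.24 mm: the cylinder: section is a regular 6-gon, circumradius r=3.5 (area = (6/2)·3.500²·sin(360°/6) = 31.83 mm²). Overall, the cross-section is a single solid region. Net area = 31.83 mm².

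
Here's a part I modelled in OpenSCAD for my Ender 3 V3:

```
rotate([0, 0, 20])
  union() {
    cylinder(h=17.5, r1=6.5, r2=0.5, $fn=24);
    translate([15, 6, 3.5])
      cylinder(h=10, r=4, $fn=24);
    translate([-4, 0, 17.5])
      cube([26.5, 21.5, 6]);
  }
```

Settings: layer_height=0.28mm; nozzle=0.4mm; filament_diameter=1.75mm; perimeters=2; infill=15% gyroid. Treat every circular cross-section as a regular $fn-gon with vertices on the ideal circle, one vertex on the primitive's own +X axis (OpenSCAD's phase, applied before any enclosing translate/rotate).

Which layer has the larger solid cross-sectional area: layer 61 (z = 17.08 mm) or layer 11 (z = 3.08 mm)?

layer 11 (z = 3.08 mm)

Layer 61 (z = 17.08): the cone contributes a regular 24-gon of circumradius 0.644 (interpolated between r1=6.5 and r2=0.5 at t=0.976) (area = (24/2)·0.644²·sin(360°/24) = 1.29 mm²); the cylinder at (15, 6) does not reach this height (z outside [3.5, 13.5]); the cube at (-4, 0) does not reach this height (z outside [17.5, 23.5]); Taking the union: only the cone is present, so the union is just that shape — area = 1.29 mm²; (whole slice rotated 20° about Z — lengths, areas and connectivity unchanged). So its area = 1.29 mm². Layer 11 (z = 3.08): the cone: at t=0.176 of its height the radius interpolates to r₁+(r₂−r₁)t = 5.444, giving a regular 24-gon of that circumradius (area = (24/2)·5.444²·sin(360°/24) = 92.05 mm²); the cylinder at (15, 6) is not intersected at this z (z outside [3.5, 13.5]); the cube at (-4, 0) is not intersected at this z (z outside [17.5, 23.5]); Taking the union: only the cone is present, so the union is just that shape — area = 92.05 mm²; (rotated 20° about Z; rotation is an isometry so areas/perimeters/island counts are preserved). So its area = 92.05 mm². Layer 11 is larger (92.05 vs 1.29 mm²).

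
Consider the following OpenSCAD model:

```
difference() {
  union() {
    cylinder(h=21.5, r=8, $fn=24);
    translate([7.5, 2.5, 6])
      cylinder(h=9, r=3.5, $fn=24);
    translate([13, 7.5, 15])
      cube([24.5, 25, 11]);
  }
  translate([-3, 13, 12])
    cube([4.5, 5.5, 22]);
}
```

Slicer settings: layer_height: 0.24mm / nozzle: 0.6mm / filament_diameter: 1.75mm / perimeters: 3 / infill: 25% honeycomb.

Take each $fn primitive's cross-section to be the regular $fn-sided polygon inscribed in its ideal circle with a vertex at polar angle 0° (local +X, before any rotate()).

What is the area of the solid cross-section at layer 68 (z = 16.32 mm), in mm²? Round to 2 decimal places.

At z = 16.32 mm: the cylinder: section is a regular 24-gon, circumradius r=8 (area = (24/2)·8.000²·sin(360°/24) = 198.77 mm²); the cylinder at (7.5, 2.5) is not intersected at this z (z outside [6, 15]); the cube at (13, 7.5) is present — its section is the full 24.5×25 rectangle (area 612.50 mm²); Combining (union): the 2 present regions are separate (no shared area or edge), so areas and boundary lengths simply add and each stays a separate island — area = 811.27 mm²; the 4.5×5.5 cube at (-3, 13) contributes its full rectangle (area 24.75 mm²); Taking the first minus the rest: starting from the result so far (811.27 mm²), the 4.5×5.5 cube at (-3, 13) misses the remaining region (no effect) — area = 811.27 mm². Overall, the cross-section has 2 separate islands. Net area = 811.27 mm².

811.27 mm²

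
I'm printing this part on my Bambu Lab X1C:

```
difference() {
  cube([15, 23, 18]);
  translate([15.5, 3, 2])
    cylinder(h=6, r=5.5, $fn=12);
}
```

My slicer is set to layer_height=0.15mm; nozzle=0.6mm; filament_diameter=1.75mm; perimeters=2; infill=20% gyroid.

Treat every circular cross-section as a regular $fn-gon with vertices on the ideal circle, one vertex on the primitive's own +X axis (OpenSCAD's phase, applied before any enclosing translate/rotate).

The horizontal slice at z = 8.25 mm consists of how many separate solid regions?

1

At z = 8.25 mm: the 15×23 cube contributes its full rectangle; the cylinder at (15.5, 3) does not reach this height (z outside [2, 8]); After the difference (first − rest): none of the subtracted shapes is present at this height, so the 15×23 cube is unchanged — 1 connected region. The result has 1 disconnected region.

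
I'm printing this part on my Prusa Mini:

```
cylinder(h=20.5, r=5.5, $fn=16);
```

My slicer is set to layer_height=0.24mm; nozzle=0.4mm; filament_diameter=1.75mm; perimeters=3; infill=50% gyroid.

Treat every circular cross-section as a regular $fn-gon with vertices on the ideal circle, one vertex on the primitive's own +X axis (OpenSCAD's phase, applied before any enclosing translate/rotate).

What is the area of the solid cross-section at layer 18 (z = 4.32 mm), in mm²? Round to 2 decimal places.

92.61 mm²

At z = 4.32 mm: the r=5.5 cylinder gives a regular 16-gon of circumradius 5.5 (constant along its height) (area = (16/2)·5.500²·sin(360°/16) = 92.61 mm²). Overall, the cross-section is a single solid region. Net area = 92.61 mm².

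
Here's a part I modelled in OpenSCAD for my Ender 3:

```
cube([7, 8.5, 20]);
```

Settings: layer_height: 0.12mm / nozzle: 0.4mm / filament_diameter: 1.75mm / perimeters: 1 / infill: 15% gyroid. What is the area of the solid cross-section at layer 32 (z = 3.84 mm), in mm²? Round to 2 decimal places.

59.50 mm²

At z = 3.84 mm: the cube is present — its section is the full 7×8.5 rectangle (area 59.50 mm²). Overall, the cross-section is a single solid region. Net area = 59.50 mm².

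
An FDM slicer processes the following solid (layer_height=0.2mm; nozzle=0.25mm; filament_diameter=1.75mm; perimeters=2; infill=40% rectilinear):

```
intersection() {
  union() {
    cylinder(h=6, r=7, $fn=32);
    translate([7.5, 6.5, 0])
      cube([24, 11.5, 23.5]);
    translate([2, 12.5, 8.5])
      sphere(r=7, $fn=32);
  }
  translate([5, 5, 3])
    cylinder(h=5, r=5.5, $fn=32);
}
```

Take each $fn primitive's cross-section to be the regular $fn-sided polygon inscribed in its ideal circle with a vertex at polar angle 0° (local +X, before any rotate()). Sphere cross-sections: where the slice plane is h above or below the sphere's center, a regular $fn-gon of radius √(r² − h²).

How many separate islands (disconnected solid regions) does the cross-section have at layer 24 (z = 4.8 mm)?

At z = 4.8 mm: the cylinder: section is a regular 32-gon, circumradius r=7; the cube at (7.5, 6.5) (footprint 24×11.5) is included at this height; the sphere at (2, 12.5): section is a regular 32-gon, circumradius = √(r²−h²) = √(7²−3.7²) = 5.942; Taking the union: the regions partially overlap (shared area 1.65 mm²), so overlapping operands fuse into one piece — 1 connected region; the r=5.5 cylinder at (5, 5) gives a regular 32-gon of circumradius 5.5 (constant along its height); After intersecting: the r=5.5 cylinder at (5, 5) partially overlaps that combined region; clipping to the common part keeps 62.33 mm² — 2 connected regions. Overall, the cross-section has 2 separate islands. Island count = 2.

2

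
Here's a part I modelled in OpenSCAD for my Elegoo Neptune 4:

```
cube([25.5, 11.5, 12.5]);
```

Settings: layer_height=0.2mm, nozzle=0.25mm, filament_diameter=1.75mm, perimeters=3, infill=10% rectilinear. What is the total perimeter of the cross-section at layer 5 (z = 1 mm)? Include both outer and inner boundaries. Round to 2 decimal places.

At z = 1 mm: the 25.5×11.5 cube contributes its full rectangle (perimeter 74.00 mm). Overall, the cross-section is a single solid region. Total boundary length (outer) = 74.00 mm.

74.00 mm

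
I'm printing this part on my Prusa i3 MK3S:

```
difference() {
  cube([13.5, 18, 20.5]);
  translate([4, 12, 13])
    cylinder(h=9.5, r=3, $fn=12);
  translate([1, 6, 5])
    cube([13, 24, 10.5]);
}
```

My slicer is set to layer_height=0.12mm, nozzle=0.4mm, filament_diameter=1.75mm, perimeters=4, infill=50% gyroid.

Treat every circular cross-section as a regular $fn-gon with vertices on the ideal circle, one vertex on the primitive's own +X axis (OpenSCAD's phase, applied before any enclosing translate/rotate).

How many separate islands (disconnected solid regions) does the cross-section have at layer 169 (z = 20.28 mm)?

1

At z = 20.28 mm: the 13.5×18 cube contributes its full rectangle; the r=3 cylinder at (4, 12) contributes a regular 12-gon of circumradius 3; the cube at (1, 6) is not intersected at this z (z outside [5, 15.5]); After the difference (first − rest): starting from the 13.5×18 cube, the r=3 cylinder at (4, 12) lies wholly inside it (removes its full 27.00 mm² and its 18.63 mm outline becomes a hole wall) — 1 connected region with 1 hole. Overall, the cross-section is one region with 1 hole. Island count = 1.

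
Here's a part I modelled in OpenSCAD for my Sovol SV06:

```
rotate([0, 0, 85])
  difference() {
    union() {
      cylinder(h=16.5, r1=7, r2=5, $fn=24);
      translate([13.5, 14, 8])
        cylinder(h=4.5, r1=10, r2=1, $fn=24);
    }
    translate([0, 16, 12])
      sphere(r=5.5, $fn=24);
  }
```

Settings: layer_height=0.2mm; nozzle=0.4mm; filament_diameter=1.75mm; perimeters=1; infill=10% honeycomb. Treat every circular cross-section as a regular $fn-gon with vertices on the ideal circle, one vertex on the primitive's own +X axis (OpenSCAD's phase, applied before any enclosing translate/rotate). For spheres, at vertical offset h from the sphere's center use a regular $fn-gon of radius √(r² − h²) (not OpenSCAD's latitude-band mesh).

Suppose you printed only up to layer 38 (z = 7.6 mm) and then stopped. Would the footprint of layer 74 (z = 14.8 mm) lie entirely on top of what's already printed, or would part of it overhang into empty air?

entirely on top

Compare the two slices. At z = 7.6: the cone contributes a regular 24-gon of circumradius 6.079 (interpolated between r1=7 and r2=5 at t=0.461) (area = (24/2)·6.079²·sin(360°/24) = 114.77 mm²); the cone at (13.5, 14) does not reach this height (z outside [8, 12.5]); Taking the union: only the cone is present, so the union is just that shape — area = 114.77 mm²; the r=5.5 sphere at (0, 16) slices to a regular 24-gon of circumradius 3.300 (√(r²−h²) with h=4.4 from center) (area = (24/2)·3.300²·sin(360°/24) = 33.82 mm²); After the difference (first − rest): starting from the result so far (114.77 mm²), the r=5.5 sphere at (0, 16) misses the remaining region (no effect) — area = 114.77 mm²; (rotated 85° about Z; rotation is an isometry so areas/perimeters/island counts are preserved). At z = 14.8: the cone: at t=0.897 of its height the radius interpolates to r₁+(r₂−r₁)t = 5.206, giving a regular 24-gon of that circumradius (area = (24/2)·5.206²·sin(360°/24) = 84.18 mm²); the cone at (13.5, 14) does not reach this height (z outside [8, 12.5]); Taking the union: only the cone is present, so the union is just that shape — area = 84.18 mm²; the sphere at (0, 16): section is a regular 24-gon, circumradius = √(r²−h²) = √(5.5²−2.8²) = 4.734 (area = (24/2)·4.734²·sin(360°/24) = 69.60 mm²); Subtracting the remaining from the first: starting from the result so far (84.18 mm²), the r=5.5 sphere at (0, 16) misses the remaining region (no effect) — area = 84.18 mm²; (whole slice rotated 85° about Z — lengths, areas and connectivity unchanged). Checking containment: the cross-section at z = 14.8 is a subset of the cross-section at z = 7.6.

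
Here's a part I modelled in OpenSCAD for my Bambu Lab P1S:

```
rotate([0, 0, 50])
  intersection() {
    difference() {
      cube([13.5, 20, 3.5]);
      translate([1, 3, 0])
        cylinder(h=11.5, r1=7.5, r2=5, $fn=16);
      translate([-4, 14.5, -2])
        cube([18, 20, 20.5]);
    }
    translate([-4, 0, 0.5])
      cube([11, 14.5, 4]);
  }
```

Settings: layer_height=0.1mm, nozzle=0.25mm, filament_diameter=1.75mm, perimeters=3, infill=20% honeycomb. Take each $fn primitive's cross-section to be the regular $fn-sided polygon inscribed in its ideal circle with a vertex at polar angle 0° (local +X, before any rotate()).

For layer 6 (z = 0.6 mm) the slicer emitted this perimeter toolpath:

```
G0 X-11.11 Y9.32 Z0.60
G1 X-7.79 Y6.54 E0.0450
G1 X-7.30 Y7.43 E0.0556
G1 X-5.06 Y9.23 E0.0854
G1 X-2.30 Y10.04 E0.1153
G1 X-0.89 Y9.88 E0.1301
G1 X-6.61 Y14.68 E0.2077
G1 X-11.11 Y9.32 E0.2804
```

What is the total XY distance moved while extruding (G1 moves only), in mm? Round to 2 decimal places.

26.98 mm

Sum the Euclidean lengths of each G1 segment: total = 26.98 mm.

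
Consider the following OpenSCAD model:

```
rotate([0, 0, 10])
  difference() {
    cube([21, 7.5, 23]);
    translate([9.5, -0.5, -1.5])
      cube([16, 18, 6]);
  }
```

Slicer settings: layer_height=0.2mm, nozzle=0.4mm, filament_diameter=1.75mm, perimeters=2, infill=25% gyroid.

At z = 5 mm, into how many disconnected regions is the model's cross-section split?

At z = 5 mm: the 21×7.5 cube contributes its full rectangle; the cube at (9.5, -0.5) is not intersected at this z (z outside [-1.5, 4.5]); After the difference (first − rest): none of the subtracted shapes is present at this height, so the 21×7.5 cube is unchanged — 1 connected region; (whole slice rotated 10° about Z — lengths, areas and connectivity unchanged). The result has 1 disconnected region.

1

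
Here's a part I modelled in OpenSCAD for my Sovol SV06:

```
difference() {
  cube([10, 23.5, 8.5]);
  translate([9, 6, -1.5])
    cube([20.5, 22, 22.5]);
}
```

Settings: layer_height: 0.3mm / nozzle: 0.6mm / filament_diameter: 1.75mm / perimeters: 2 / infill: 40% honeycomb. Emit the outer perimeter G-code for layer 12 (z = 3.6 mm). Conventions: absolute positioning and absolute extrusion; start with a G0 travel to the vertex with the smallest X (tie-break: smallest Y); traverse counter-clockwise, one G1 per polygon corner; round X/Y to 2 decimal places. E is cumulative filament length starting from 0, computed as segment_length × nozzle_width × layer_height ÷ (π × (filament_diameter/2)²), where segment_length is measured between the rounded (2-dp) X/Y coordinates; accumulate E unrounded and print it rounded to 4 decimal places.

At z = 3.6 mm: the cube is present — its section is the full 10×23.5 rectangle; the 20.5×22 cube at (9, 6) contributes its full rectangle; Taking the first minus the rest: starting from the 10×23.5 cube, the 20.5×22 cube at (9, 6) partially overlaps it — only the 17.50 mm² overlap (of its 451.00 mm²) is removed, clipping the outline — 1 connected region. The outline is a single polygon with 6 vertices. Extrusion per mm of travel: 0.6 × 0.3 / (π × 0.875²) = 0.074835. Accumulating E over each segment gives final E = 5.0140.

G0 X0.00 Y0.00 Z3.60
G1 X10.00 Y0.00 E0.7484
G1 X10.00 Y6.00 E1.1974
G1 X9.00 Y6.00 E1.2722
G1 X9.00 Y23.50 E2.5818
G1 X0.00 Y23.50 E3.2553
G1 X0.00 Y0.00 E5.0140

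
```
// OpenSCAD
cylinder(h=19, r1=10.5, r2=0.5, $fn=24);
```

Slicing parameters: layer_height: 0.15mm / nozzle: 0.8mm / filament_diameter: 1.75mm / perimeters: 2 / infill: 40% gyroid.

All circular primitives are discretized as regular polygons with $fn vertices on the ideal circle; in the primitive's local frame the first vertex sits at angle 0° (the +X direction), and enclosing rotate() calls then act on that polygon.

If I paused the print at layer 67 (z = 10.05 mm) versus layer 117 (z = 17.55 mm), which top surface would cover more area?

layer 67 (z = 10.05 mm)

Layer 67 (z = 10.05): the cone (r1=10.5→r2=0.5) has section circumradius 5.211 here — a regular 24-gon (area = (24/2)·5.211²·sin(360°/24) = 84.32 mm²). So its area = 84.32 mm². Layer 117 (z = 17.55): the cone contributes a regular 24-gon of circumradius 1.263 (interpolated between r1=10.5 and r2=0.5 at t=0.924) (area = (24/2)·1.263²·sin(360°/24) = 4.96 mm²). So its area = 4.96 mm². Layer 67 is larger (84.32 vs 4.96 mm²).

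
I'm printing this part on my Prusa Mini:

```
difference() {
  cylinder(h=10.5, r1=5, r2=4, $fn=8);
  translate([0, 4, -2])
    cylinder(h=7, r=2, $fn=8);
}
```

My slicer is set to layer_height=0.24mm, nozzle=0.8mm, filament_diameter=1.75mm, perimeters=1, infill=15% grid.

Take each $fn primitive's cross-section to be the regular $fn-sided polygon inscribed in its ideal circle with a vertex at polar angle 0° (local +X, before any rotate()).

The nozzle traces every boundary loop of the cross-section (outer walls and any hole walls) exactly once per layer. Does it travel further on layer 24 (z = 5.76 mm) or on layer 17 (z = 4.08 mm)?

layer 17 (z = 4.08 mm)

Layer 24 (z = 5.76): the cone: at t=0.549 of its height the radius interpolates to r₁+(r₂−r₁)t = 4.451, giving a regular 8-gon of that circumradius (perimeter = 2·8·4.451·sin(180°/8) = 27.26 mm); the cylinder at (0, 4) is absent (z outside [-2, 5]); Subtracting the remaining from the first: none of the subtracted shapes is present at this height, so the cone is unchanged — boundary = 27.26 mm. So its perimeter = 27.26 mm. Layer 17 (z = 4.08): the cone (r1=5→r2=4) has section circumradius 4.611 here — a regular 8-gon (perimeter = 2·8·4.611·sin(180°/8) = 28.24 mm); the r=2 cylinder at (0, 4) gives a regular 8-gon of circumradius 2 (constant along its height) (perimeter = 2·8·2.000·sin(180°/8) = 12.25 mm); After the difference (first − rest): starting from the cone, the r=2 cylinder at (0, 4) partially overlaps it — only the 6.46 mm² overlap (of its 11.31 mm²) is removed, clipping the outline — boundary = 29.79 mm. So its perimeter = 29.79 mm. Layer 17 is larger (29.79 vs 27.26 mm).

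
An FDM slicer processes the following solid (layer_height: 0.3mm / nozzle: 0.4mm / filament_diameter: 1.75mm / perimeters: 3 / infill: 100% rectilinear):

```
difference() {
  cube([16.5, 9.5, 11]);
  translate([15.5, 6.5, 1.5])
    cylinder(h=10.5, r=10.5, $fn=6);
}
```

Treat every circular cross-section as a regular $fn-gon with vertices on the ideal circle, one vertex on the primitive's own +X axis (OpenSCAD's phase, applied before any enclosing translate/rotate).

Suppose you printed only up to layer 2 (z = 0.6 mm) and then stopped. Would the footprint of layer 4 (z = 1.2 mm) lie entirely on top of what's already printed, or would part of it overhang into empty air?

Compare the two slices. At z = 0.6: the cube is present — its section is the full 16.5×9.5 rectangle (area 156.75 mm²); the cylinder at (15.5, 6.5) does not reach this height (z outside [1.5, 12]); Subtracting the remaining from the first: none of the subtracted shapes is present at this height, so the 16.5×9.5 cube is unchanged — area = 156.75 mm². At z = 1.2: the cube is present — its section is the full 16.5×9.5 rectangle (area 156.75 mm²); the cylinder at (15.5, 6.5) is not intersected at this z (z outside [1.5, 12]); Subtracting the remaining from the first: none of the subtracted shapes is present at this height, so the 16.5×9.5 cube is unchanged — area = 156.75 mm². Checking containment: the cross-section at z = 1.2 is a subset of the cross-section at z = 0.6.

entirely on top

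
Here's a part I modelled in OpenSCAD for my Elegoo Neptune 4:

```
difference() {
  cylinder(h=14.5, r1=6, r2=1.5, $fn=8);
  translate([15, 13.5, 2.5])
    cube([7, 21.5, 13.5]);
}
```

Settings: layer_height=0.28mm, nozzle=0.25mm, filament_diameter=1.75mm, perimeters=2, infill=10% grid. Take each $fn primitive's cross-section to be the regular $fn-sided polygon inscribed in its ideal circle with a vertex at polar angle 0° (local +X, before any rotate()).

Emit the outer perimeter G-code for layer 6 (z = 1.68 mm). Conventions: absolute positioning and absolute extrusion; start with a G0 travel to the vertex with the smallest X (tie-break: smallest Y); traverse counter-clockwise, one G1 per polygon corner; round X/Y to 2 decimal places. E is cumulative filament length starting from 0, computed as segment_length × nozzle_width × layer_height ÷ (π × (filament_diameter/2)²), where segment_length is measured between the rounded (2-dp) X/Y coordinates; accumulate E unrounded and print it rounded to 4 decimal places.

At z = 1.68 mm: the cone (r1=6→r2=1.5) has section circumradius 5.479 here — a regular 8-gon; the cube at (15, 13.5) is not intersected at this z (z outside [2.5, 16]); After the difference (first − rest): none of the subtracted shapes is present at this height, so the cone is unchanged — 1 connected region. The outline is a single polygon with 8 vertices. Extrusion per mm of travel: 0.25 × 0.28 / (π × 0.875²) = 0.029103. Accumulating E over each segment gives final E = 0.9759.

G0 X-5.48 Y0.00 Z1.68
G1 X-3.87 Y-3.87 E0.1220
G1 X0.00 Y-5.48 E0.2440
G1 X3.87 Y-3.87 E0.3660
G1 X5.48 Y0.00 E0.4879
G1 X3.87 Y3.87 E0.6099
G1 X0.00 Y5.48 E0.7319
G1 X-3.87 Y3.87 E0.8539
G1 X-5.48 Y0.00 E0.9759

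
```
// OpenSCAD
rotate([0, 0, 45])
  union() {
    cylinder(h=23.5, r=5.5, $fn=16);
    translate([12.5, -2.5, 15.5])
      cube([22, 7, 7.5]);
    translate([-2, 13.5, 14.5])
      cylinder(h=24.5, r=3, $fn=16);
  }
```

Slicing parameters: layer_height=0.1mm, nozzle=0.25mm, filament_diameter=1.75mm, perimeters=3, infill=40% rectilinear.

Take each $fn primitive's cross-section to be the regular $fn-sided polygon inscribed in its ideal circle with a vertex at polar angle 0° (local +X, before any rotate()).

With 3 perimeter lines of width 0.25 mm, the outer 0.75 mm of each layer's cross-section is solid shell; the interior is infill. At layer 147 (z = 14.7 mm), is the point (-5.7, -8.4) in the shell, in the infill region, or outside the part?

At z = 14.7 mm: the cylinder: section is a regular 16-gon, circumradius r=5.5; the cube at (12.5, -2.5) is absent (z outside [15.5, 23]); the cylinder at (-2, 13.5): section is a regular 16-gon, circumradius r=3; Merging all regions: the 2 present regions are separate (no shared area or edge), so areas and boundary lengths simply add and each stays a separate island — 2 connected regions; (whole slice rotated 45° about Z — lengths, areas and connectivity unchanged). Overall, the cross-section has 2 separate islands. Undo the 45° rotation: the query point maps to (-9.970, -1.909) in the un-rotated model frame. The nearest boundary edge runs (-5.08, -2.10)→(-5.50, 0.00); distance from the point to it = 4.76 mm. The point is not inside any of the regions above, so it lies outside the cross-section (4.76 mm from the nearest boundary).

outside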